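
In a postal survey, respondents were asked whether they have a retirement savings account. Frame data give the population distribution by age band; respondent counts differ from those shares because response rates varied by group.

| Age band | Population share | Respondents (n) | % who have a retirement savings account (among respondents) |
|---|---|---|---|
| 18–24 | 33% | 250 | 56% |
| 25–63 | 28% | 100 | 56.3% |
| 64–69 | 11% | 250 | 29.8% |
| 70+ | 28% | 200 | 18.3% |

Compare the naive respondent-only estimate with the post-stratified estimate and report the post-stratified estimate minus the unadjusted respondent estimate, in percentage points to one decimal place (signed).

+4.2 percentage points

Naive respondent-only estimate (weights = respondent counts):
  (250/800)×56 + (100/800)×56.3 + (250/800)×29.8 + (200/800)×18.3 = 38.425%
Reweighting by population age band shares:
  0.33×56 + 0.28×56.3 + 0.11×29.8 + 0.28×18.3 = 42.646%
Difference = 42.646 − 38.425 = 4.221 pp.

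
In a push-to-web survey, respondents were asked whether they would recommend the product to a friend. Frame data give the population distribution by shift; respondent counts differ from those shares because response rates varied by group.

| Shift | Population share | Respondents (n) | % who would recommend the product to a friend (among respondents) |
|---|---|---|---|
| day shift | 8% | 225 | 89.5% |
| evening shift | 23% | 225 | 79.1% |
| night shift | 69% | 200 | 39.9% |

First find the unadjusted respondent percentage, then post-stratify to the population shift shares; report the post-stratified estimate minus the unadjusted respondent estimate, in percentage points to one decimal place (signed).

Naive respondent-only estimate (weights = respondent counts):
  (225/650)×89.5 + (225/650)×79.1 + (200/650)×39.9 = 70.6385%
Reweighting by population shift shares:
  0.08×89.5 + 0.23×79.1 + 0.69×39.9 = 52.884%
Difference = 52.884 − 70.6385 = -17.7545 pp.

-17.8 percentage points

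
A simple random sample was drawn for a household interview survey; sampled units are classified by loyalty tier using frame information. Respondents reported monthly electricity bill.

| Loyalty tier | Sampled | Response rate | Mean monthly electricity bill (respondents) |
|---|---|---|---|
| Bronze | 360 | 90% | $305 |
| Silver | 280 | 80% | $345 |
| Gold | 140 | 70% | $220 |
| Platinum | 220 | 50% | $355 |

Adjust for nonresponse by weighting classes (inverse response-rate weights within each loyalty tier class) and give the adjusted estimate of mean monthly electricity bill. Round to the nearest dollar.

$315

Weighting each respondent by the inverse class response rate inflates each class back to its sampled size, so the class weight is n_sampled:
  Bronze: 360 × 305 = 109,800
  Silver: 280 × 345 = 96,600
  Gold: 140 × 220 = 30,800
  Platinum: 220 × 355 = 78,100
Adjusted estimate = 315,300 / 1,000 = 315.3 → $315.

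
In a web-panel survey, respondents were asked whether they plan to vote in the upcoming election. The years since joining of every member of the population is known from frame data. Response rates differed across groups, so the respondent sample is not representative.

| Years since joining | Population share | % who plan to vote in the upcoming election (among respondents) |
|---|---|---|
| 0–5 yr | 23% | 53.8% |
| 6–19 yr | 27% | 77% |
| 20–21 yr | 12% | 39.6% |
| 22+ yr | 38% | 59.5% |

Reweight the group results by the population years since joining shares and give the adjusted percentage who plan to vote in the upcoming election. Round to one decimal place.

Post-stratification weights by population share, not respondent share:
  0–5 yr: 0.23 × 53.8 = 12.374
  6–19 yr: 0.27 × 77 = 20.79
  20–21 yr: 0.12 × 39.6 = 4.752
  22+ yr: 0.38 × 59.5 = 22.61
Post-stratified estimate = 60.526 → 60.5%.

60.5%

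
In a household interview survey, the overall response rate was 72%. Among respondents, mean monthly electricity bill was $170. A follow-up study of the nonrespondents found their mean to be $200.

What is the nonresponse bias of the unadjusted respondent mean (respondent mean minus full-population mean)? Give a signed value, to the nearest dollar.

-$8

Nonresponse fraction = 1 − 0.72 = 0.28.
Bias = (nonresponse fraction) × (respondent mean − nonrespondent mean)
     = 0.28 × (170 − 200) = 0.28 × -30 = -8.4.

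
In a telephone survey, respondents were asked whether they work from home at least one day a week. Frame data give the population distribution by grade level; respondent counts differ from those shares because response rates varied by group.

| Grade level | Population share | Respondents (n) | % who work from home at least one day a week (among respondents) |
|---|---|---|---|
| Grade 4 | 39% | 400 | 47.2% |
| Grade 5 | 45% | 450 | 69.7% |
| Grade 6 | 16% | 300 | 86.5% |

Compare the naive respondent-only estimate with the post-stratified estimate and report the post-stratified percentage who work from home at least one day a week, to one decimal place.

Naive respondent-only estimate (weights = respondent counts):
  (400/1150)×47.2 + (450/1150)×69.7 + (300/1150)×86.5 = 66.2565%
Post-stratifying to population shares instead:
  0.39×47.2 + 0.45×69.7 + 0.16×86.5 = 63.613%

63.6%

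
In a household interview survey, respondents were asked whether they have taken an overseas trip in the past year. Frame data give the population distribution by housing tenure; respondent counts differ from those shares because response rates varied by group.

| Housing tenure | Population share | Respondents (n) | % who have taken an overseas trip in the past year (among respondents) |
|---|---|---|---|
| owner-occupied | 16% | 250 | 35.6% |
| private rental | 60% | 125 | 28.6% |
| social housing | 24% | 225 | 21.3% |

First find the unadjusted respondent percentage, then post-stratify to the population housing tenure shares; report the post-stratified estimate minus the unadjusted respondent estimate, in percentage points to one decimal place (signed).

-0.8 percentage points

Naive respondent-only estimate (weights = respondent counts):
  (250/600)×35.6 + (125/600)×28.6 + (225/600)×21.3 = 28.7792%
Post-stratifying to population shares instead:
  0.16×35.6 + 0.6×28.6 + 0.24×21.3 = 27.968%
Difference = 27.968 − 28.7792 = -0.8112 pp.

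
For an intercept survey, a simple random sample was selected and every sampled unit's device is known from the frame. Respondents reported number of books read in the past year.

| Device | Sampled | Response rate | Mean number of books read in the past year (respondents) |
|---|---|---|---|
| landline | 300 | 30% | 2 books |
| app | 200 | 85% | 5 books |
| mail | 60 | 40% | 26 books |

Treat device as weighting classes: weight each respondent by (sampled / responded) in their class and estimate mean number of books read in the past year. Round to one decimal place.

Weighting each respondent by the inverse class response rate inflates each class back to its sampled size, so the class weight is n_sampled:
  landline: 300 × 2 = 600
  app: 200 × 5 = 1000
  mail: 60 × 26 = 1560
Adjusted estimate = 3160 / 560 = 5.64286 → 5.6.

5.6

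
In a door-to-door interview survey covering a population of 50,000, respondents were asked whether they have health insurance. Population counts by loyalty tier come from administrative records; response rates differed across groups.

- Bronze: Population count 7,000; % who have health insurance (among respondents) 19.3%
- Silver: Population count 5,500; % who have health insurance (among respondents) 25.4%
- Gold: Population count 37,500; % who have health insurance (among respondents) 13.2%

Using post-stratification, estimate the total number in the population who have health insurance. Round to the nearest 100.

7,700

Apply each group's respondent rate to its population count:
  Bronze: 7,000 × 19.3% = 1351
  Silver: 5,500 × 25.4% = 1397
  Gold: 37,500 × 13.2% = 4950
Estimated total = 7698 → 7,700.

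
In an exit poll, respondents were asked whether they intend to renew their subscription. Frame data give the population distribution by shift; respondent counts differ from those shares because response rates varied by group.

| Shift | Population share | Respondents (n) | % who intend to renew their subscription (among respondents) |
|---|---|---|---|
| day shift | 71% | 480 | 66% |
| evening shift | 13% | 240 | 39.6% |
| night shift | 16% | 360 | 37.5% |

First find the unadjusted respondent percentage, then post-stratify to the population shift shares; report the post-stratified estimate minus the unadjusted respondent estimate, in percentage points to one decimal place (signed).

+7.4 percentage points

Without adjustment, the pooled respondent share is:
  (480/1080)×66 + (240/1080)×39.6 + (360/1080)×37.5 = 50.6333%
Post-stratified estimate weights by population shares:
  0.71×66 + 0.13×39.6 + 0.16×37.5 = 58.008%
Difference = 58.008 − 50.6333 = 7.3747 pp.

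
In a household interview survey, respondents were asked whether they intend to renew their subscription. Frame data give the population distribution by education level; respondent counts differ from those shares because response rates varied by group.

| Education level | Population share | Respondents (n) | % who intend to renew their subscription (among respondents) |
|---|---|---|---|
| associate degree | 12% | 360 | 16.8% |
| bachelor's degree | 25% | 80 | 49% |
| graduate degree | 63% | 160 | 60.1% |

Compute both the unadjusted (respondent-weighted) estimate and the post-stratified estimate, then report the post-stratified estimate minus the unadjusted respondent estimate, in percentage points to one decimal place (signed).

Unadjusted (pooled respondent) estimate weights by respondent counts:
  (360/600)×16.8 + (80/600)×49 + (160/600)×60.1 = 32.64%
Post-stratifying to population shares instead:
  0.12×16.8 + 0.25×49 + 0.63×60.1 = 52.129%
Difference = 52.129 − 32.64 = 19.489 pp.

+19.5 percentage points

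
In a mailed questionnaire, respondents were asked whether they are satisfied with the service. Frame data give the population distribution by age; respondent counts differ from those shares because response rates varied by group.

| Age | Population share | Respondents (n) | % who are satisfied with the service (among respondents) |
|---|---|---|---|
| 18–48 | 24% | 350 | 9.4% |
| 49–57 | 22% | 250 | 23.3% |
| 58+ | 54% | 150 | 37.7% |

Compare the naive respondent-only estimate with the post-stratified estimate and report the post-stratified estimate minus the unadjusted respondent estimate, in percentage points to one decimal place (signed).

+8.0 percentage points

Unadjusted (pooled respondent) estimate weights by respondent counts:
  (350/750)×9.4 + (250/750)×23.3 + (150/750)×37.7 = 19.6933%
Post-stratifying to population shares instead:
  0.24×9.4 + 0.22×23.3 + 0.54×37.7 = 27.74%
Difference = 27.74 − 19.6933 = 8.0467 pp.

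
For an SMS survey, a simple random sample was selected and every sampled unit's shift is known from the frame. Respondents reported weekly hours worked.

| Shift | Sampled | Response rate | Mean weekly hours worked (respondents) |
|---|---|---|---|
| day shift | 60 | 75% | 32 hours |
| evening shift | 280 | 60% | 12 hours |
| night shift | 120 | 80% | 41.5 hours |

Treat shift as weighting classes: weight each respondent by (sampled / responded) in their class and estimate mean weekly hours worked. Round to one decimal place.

With weight = n_sampled/n_responded per class, the weighted class total is n_sampled:
  day shift: 60 × 32 = 1920
  evening shift: 280 × 12 = 3360
  night shift: 120 × 41.5 = 4980
Adjusted estimate = 10,260 / 460 = 22.3043 → 22.3.

22.3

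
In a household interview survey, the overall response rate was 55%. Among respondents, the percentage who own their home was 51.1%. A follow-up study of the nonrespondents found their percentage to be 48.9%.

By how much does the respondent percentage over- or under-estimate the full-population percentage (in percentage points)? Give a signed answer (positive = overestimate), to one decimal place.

+1.0 percentage points

Nonresponse fraction = 1 − 0.55 = 0.45.
Bias = (nonresponse fraction) × (respondent percentage − nonrespondent percentage)
     = 0.45 × (51.1 − 48.9) = 0.45 × 2.2 = 0.99.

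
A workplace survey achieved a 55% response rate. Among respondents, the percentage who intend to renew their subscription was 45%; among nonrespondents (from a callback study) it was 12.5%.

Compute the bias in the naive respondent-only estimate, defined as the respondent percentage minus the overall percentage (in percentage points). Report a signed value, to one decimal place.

+14.6 percentage points

Nonresponse fraction = 1 − 0.55 = 0.45.
Bias = (nonresponse fraction) × (respondent percentage − nonrespondent percentage)
     = 0.45 × (45 − 12.5) = 0.45 × 32.5 = 14.625.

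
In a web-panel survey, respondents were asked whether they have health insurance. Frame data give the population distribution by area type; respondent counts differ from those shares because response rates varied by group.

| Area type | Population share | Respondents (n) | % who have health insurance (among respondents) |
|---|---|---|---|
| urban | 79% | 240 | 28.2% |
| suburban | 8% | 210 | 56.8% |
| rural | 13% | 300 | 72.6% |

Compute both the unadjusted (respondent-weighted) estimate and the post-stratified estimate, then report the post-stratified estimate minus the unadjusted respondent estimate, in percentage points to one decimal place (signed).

-17.7 percentage points

Unadjusted (pooled respondent) estimate weights by respondent counts:
  (240/750)×28.2 + (210/750)×56.8 + (300/750)×72.6 = 53.968%
Reweighting by population area type shares:
  0.79×28.2 + 0.08×56.8 + 0.13×72.6 = 36.26%
Difference = 36.26 − 53.968 = -17.708 pp.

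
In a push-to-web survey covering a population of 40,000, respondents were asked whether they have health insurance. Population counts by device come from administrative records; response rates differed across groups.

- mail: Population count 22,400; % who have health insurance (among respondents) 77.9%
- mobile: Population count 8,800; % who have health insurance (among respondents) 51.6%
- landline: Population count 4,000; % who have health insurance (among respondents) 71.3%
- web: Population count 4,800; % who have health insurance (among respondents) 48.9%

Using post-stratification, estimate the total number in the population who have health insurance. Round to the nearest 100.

27,200

Estimated count per cell = population count × respondent percentage:
  mail: 22,400 × 77.9% = 17449.6
  mobile: 8,800 × 51.6% = 4540.8
  landline: 4,000 × 71.3% = 2852
  web: 4,800 × 48.9% = 2347.2
Estimated total = 27189.6 → 27,200.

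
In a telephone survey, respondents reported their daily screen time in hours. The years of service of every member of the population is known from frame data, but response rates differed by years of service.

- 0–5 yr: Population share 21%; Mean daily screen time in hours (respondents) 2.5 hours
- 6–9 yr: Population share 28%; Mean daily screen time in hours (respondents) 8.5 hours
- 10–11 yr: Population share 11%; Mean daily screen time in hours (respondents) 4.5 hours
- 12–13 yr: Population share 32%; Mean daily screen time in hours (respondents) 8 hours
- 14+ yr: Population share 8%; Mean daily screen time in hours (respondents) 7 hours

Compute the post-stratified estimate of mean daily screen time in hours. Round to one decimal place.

Each cell contributes population-share × respondent value:
  0–5 yr: 0.21 × 2.5 = 0.525
  6–9 yr: 0.28 × 8.5 = 2.38
  10–11 yr: 0.11 × 4.5 = 0.495
  12–13 yr: 0.32 × 8 = 2.56
  14+ yr: 0.08 × 7 = 0.56
Post-stratified estimate = 6.52 → 6.5.

6.5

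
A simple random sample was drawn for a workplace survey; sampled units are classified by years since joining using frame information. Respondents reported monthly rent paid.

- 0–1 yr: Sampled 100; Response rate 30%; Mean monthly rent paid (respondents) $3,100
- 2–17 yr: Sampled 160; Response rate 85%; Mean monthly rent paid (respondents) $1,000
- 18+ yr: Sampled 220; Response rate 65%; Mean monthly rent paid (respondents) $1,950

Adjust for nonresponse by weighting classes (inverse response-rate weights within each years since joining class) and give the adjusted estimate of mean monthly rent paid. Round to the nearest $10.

$1,870

Weighting each respondent by the inverse class response rate inflates each class back to its sampled size, so the class weight is n_sampled:
  0–1 yr: 100 × 3100 = 310,000
  2–17 yr: 160 × 1000 = 160,000
  18+ yr: 220 × 1950 = 429,000
Adjusted estimate = 899,000 / 480 = 1872.92 → $1,870.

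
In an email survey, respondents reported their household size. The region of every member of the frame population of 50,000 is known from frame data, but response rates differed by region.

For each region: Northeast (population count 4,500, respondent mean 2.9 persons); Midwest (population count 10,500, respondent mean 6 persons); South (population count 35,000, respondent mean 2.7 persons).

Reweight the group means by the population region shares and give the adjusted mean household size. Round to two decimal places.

Weight each group's respondent value by its population share:
  Northeast: (4,500/50,000) × 2.9 = 0.261
  Midwest: (10,500/50,000) × 6 = 1.26
  South: (35,000/50,000) × 2.7 = 1.89
Post-stratified estimate = 3.411 → 3.41.

3.41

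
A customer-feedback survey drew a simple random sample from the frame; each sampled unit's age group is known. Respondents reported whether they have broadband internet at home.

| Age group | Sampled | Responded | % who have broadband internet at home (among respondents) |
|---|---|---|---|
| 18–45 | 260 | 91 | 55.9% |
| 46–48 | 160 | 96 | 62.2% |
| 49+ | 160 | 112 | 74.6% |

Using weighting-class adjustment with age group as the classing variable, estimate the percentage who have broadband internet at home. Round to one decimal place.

Class response rates: 18–45 91/260 = 35%, 46–48 96/160 = 60%, 49+ 112/160 = 70%.
Inverse-response-rate weighting restores each class to its sampled count, so class totals weight by n_sampled:
  18–45: 260 × 55.9 = 14,534
  46–48: 160 × 62.2 = 9952
  49+: 160 × 74.6 = 11,936
Adjusted estimate = 36,422 / 580 = 62.7966 → 62.8%.

62.8%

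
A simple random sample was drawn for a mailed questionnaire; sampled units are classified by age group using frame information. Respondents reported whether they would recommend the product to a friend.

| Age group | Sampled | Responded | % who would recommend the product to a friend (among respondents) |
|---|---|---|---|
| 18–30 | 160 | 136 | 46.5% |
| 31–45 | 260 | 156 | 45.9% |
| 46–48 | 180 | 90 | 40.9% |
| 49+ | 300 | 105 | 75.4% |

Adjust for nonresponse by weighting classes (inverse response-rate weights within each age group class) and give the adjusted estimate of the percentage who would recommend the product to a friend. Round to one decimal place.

Class response rates: 18–30 136/160 = 85%, 31–45 156/260 = 60%, 46–48 90/180 = 50%, 49+ 105/300 = 35%.
Inverse-response-rate weighting restores each class to its sampled count, so class totals weight by n_sampled:
  18–30: 160 × 46.5 = 7440
  31–45: 260 × 45.9 = 11,934
  46–48: 180 × 40.9 = 7362
  49+: 300 × 75.4 = 22,620
Adjusted estimate = 49,356 / 900 = 54.84 → 54.8%.

54.8%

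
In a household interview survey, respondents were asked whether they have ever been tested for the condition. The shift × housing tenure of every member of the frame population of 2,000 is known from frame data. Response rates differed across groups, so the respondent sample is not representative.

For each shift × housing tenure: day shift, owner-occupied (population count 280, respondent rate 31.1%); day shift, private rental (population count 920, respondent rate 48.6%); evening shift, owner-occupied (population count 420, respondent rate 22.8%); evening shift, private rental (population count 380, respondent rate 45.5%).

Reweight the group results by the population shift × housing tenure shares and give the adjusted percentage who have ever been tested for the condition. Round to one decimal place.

40.1%

Weight each group's respondent value by its population share:
  day shift, owner-occupied: (280/2,000) × 31.1 = 4.354
  day shift, private rental: (920/2,000) × 48.6 = 22.356
  evening shift, owner-occupied: (420/2,000) × 22.8 = 4.788
  evening shift, private rental: (380/2,000) × 45.5 = 8.645
Post-stratified estimate = 40.143 → 40.1%.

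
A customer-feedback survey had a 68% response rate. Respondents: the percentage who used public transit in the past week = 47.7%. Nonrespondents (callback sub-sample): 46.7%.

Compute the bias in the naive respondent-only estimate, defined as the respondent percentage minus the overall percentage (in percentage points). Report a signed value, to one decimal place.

Nonresponse fraction = 1 − 0.68 = 0.32.
Bias = (nonresponse fraction) × (respondent percentage − nonrespondent percentage)
     = 0.32 × (47.7 − 46.7) = 0.32 × 1 = 0.32.

+0.3 percentage points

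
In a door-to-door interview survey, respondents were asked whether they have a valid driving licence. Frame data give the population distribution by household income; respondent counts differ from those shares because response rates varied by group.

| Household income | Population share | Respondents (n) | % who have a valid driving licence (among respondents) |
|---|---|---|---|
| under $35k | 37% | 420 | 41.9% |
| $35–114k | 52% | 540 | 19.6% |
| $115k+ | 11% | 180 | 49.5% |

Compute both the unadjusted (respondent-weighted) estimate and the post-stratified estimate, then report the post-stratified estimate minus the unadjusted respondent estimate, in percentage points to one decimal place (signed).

-1.4 percentage points

Unadjusted (pooled respondent) estimate weights by respondent counts:
  (420/1140)×41.9 + (540/1140)×19.6 + (180/1140)×49.5 = 32.5368%
Post-stratifying to population shares instead:
  0.37×41.9 + 0.52×19.6 + 0.11×49.5 = 31.14%
Difference = 31.14 − 32.5368 = -1.3968 pp.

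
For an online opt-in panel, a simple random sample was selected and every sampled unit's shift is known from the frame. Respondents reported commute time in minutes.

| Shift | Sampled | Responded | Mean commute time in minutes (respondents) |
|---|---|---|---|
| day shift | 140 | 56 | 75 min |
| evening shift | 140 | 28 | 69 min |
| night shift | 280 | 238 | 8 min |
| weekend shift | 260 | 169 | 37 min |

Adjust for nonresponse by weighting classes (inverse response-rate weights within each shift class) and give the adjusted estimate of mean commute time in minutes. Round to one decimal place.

Response rates by class: day shift 56/140 = 40%, evening shift 28/140 = 20%, night shift 238/280 = 85%, weekend shift 169/260 = 65%.
Each respondent's weight = sampled/responded in their class; summing within a class gives n_sampled, so:
  day shift: 140 × 75 = 10,500
  evening shift: 140 × 69 = 9660
  night shift: 280 × 8 = 2240
  weekend shift: 260 × 37 = 9620
Adjusted estimate = 32,020 / 820 = 39.0488 → 39.0.

39.0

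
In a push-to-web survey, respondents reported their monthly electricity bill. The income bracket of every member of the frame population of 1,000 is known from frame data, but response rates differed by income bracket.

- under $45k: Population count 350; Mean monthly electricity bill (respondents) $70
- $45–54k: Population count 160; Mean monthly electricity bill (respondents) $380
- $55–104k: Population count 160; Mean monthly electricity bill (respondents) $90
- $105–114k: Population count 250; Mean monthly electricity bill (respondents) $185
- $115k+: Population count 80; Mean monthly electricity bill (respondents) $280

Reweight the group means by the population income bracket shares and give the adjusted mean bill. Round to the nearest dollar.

$168

Post-stratification weights by population share, not respondent share:
  under $45k: (350/1,000) × 70 = 24.5
  $45–54k: (160/1,000) × 380 = 60.8
  $55–104k: (160/1,000) × 90 = 14.4
  $105–114k: (250/1,000) × 185 = 46.25
  $115k+: (80/1,000) × 280 = 22.4
Post-stratified estimate = 168.35 → $168.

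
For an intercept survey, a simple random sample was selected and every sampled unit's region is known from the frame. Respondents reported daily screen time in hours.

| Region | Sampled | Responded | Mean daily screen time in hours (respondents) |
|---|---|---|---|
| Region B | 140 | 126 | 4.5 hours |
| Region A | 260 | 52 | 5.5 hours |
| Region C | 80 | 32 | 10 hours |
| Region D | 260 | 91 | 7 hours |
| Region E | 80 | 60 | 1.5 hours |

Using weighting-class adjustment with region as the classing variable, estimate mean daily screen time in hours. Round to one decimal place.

5.9

Response rates by class: Region B 126/140 = 90%, Region A 52/260 = 20%, Region C 32/80 = 40%, Region D 91/260 = 35%, Region E 60/80 = 75%.
Each respondent's weight = sampled/responded in their class; summing within a class gives n_sampled, so:
  Region B: 140 × 4.5 = 630
  Region A: 260 × 5.5 = 1430
  Region C: 80 × 10 = 800
  Region D: 260 × 7 = 1820
  Region E: 80 × 1.5 = 120
Adjusted estimate = 4800 / 820 = 5.85366 → 5.9.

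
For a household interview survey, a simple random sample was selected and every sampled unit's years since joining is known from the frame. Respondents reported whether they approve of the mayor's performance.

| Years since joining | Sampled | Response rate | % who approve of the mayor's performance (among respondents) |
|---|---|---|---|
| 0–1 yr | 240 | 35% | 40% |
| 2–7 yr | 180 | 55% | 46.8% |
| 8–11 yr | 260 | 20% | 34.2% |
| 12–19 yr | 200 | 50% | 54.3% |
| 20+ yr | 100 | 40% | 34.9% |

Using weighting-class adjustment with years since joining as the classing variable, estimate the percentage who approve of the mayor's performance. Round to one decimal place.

42.1%

Weighting each respondent by the inverse class response rate inflates each class back to its sampled size, so the class weight is n_sampled:
  0–1 yr: 240 × 40 = 9600
  2–7 yr: 180 × 46.8 = 8424
  8–11 yr: 260 × 34.2 = 8892
  12–19 yr: 200 × 54.3 = 10,860
  20+ yr: 100 × 34.9 = 3490
Adjusted estimate = 41,266 / 980 = 42.1082 → 42.1%.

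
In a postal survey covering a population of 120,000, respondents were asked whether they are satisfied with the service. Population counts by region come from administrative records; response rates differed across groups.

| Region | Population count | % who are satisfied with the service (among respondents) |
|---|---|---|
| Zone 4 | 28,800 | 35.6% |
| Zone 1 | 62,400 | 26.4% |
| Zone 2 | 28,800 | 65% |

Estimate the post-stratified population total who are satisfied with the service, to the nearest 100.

Estimated count per cell = population count × respondent percentage:
  Zone 4: 28,800 × 35.6% = 10252.8
  Zone 1: 62,400 × 26.4% = 16473.6
  Zone 2: 28,800 × 65% = 18,720
Estimated total = 45446.4 → 45,400.

45,400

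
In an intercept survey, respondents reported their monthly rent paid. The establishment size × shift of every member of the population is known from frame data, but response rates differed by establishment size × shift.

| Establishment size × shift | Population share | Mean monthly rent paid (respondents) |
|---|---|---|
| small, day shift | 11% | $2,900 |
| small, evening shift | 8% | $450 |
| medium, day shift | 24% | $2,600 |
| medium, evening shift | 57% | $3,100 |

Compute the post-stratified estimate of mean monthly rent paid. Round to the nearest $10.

$2,750

Reweight to the known establishment size × shift distribution:
  small, day shift: 0.11 × 2900 = 319
  small, evening shift: 0.08 × 450 = 36
  medium, day shift: 0.24 × 2600 = 624
  medium, evening shift: 0.57 × 3100 = 1767
Post-stratified estimate = 2746 → $2,750.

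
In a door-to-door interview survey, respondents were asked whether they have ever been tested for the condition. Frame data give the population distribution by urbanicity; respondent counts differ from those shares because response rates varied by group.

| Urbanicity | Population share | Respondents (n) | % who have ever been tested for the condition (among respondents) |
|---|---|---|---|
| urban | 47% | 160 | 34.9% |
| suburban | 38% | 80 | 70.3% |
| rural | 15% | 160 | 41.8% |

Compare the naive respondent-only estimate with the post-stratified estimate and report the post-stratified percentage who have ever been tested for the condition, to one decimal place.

49.4%

Without adjustment, the pooled respondent share is:
  (160/400)×34.9 + (80/400)×70.3 + (160/400)×41.8 = 44.74%
Post-stratifying to population shares instead:
  0.47×34.9 + 0.38×70.3 + 0.15×41.8 = 49.387%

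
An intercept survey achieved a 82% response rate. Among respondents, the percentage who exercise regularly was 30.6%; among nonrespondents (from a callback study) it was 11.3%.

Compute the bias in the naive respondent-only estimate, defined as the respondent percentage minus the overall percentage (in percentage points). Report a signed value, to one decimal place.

+3.5 percentage points

Nonresponse fraction = 1 − 0.82 = 0.18.
Bias = (nonresponse fraction) × (respondent percentage − nonrespondent percentage)
     = 0.18 × (30.6 − 11.3) = 0.18 × 19.3 = 3.474.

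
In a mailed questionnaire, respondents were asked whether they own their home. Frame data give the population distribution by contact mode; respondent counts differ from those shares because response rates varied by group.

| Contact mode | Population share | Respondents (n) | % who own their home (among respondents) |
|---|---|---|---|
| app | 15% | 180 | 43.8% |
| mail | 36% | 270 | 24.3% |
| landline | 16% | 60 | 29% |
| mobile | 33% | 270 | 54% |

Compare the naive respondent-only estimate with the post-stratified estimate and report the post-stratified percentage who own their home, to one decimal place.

37.8%

Naive respondent-only estimate (weights = respondent counts):
  (180/780)×43.8 + (270/780)×24.3 + (60/780)×29 + (270/780)×54 = 39.4423%
Reweighting by population contact mode shares:
  0.15×43.8 + 0.36×24.3 + 0.16×29 + 0.33×54 = 37.778%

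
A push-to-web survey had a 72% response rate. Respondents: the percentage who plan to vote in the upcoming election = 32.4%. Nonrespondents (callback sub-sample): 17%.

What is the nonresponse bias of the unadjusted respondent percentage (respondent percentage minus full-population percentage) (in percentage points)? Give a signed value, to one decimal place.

+4.3 percentage points

Nonresponse fraction = 1 − 0.72 = 0.28.
Bias = (nonresponse fraction) × (respondent percentage − nonrespondent percentage)
     = 0.28 × (32.4 − 17) = 0.28 × 15.4 = 4.312.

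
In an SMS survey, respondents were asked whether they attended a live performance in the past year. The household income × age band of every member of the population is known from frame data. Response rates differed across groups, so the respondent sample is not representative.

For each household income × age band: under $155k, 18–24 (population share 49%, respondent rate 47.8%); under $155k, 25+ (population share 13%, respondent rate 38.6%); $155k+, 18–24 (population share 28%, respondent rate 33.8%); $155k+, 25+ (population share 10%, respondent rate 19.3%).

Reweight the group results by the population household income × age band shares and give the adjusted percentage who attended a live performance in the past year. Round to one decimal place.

39.8%

Post-stratification weights by population share, not respondent share:
  under $155k, 18–24: 0.49 × 47.8 = 23.422
  under $155k, 25+: 0.13 × 38.6 = 5.018
  $155k+, 18–24: 0.28 × 33.8 = 9.464
  $155k+, 25+: 0.1 × 19.3 = 1.93
Post-stratified estimate = 39.834 → 39.8%.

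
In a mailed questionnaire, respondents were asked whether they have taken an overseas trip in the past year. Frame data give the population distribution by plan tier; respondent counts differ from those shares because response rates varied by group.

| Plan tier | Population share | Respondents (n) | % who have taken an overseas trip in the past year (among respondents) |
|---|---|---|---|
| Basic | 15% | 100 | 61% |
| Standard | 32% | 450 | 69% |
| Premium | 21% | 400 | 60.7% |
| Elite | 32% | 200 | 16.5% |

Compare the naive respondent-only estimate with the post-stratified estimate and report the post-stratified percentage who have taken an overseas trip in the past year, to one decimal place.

Naive respondent-only estimate (weights = respondent counts):
  (100/1150)×61 + (450/1150)×69 + (400/1150)×60.7 + (200/1150)×16.5 = 56.287%
Reweighting by population plan tier shares:
  0.15×61 + 0.32×69 + 0.21×60.7 + 0.32×16.5 = 49.257%

49.3%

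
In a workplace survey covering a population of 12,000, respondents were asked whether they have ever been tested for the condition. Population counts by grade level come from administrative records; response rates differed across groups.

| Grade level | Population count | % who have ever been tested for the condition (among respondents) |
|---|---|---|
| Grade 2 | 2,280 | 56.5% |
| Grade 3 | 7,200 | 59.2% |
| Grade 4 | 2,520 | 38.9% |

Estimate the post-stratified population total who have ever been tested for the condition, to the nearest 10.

Each cell contributes its population count × the respondent rate:
  Grade 2: 2,280 × 56.5% = 1288.2
  Grade 3: 7,200 × 59.2% = 4262.4
  Grade 4: 2,520 × 38.9% = 980.28
Estimated total = 6530.88 → 6,530.

6,530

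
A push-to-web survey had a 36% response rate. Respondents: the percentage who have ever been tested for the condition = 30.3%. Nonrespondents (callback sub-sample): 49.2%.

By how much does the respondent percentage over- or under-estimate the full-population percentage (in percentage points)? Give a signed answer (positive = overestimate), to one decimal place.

-12.1 percentage points

Nonresponse fraction = 1 − 0.36 = 0.64.
Bias = (nonresponse fraction) × (respondent percentage − nonrespondent percentage)
     = 0.64 × (30.3 − 49.2) = 0.64 × -18.9 = -12.096.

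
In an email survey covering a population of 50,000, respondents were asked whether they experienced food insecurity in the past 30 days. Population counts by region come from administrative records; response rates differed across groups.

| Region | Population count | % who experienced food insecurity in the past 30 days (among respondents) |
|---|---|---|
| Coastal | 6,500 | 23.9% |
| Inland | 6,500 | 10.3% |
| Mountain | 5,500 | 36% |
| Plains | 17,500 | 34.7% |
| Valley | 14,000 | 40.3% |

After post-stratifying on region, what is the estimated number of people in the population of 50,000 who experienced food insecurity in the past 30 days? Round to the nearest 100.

Each cell contributes its population count × the respondent rate:
  Coastal: 6,500 × 23.9% = 1553.5
  Inland: 6,500 × 10.3% = 669.5
  Mountain: 5,500 × 36% = 1980
  Plains: 17,500 × 34.7% = 6072.5
  Valley: 14,000 × 40.3% = 5642
Estimated total = 15917.5 → 15,900.

15,900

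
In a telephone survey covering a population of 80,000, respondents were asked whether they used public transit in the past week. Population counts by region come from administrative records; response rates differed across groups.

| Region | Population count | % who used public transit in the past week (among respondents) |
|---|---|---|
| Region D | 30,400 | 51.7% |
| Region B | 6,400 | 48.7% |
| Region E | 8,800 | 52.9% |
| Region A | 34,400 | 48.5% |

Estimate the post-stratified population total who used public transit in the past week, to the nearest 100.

40,200

Estimated count per cell = population count × respondent percentage:
  Region D: 30,400 × 51.7% = 15716.8
  Region B: 6,400 × 48.7% = 3116.8
  Region E: 8,800 × 52.9% = 4655.2
  Region A: 34,400 × 48.5% = 16,684
Estimated total = 40172.8 → 40,200.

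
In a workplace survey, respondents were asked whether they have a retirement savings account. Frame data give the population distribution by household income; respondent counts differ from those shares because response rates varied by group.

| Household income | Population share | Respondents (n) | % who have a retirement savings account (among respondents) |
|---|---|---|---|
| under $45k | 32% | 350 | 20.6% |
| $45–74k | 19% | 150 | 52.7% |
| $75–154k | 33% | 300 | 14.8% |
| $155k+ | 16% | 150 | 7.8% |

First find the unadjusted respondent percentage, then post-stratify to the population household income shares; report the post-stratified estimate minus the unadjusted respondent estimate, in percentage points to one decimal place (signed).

Unadjusted (pooled respondent) estimate weights by respondent counts:
  (350/950)×20.6 + (150/950)×52.7 + (300/950)×14.8 + (150/950)×7.8 = 21.8158%
Post-stratified estimate weights by population shares:
  0.32×20.6 + 0.19×52.7 + 0.33×14.8 + 0.16×7.8 = 22.737%
Difference = 22.737 − 21.8158 = 0.9212 pp.

+0.9 percentage points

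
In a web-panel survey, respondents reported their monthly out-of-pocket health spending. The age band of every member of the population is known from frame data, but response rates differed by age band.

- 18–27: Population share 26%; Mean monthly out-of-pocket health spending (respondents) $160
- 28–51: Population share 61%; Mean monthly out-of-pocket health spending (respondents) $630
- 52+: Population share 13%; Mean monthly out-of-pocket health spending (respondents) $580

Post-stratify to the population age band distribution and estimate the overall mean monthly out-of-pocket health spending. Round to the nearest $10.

Post-stratification weights by population share, not respondent share:
  18–27: 0.26 × 160 = 41.6
  28–51: 0.61 × 630 = 384.3
  52+: 0.13 × 580 = 75.4
Post-stratified estimate = 501.3 → $500.

$500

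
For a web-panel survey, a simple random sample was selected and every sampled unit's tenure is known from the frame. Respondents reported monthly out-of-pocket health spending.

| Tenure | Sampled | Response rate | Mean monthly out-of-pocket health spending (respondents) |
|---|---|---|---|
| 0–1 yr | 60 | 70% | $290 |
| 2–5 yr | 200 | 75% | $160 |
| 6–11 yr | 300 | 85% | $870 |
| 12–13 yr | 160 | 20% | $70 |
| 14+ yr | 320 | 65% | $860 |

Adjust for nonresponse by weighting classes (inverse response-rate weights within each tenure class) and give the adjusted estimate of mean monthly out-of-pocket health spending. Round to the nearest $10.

$570

Inverse-response-rate weighting restores each class to its sampled count, so class totals weight by n_sampled:
  0–1 yr: 60 × 290 = 17,400
  2–5 yr: 200 × 160 = 32,000
  6–11 yr: 300 × 870 = 261,000
  12–13 yr: 160 × 70 = 11,200
  14+ yr: 320 × 860 = 275,200
Adjusted estimate = 596,800 / 1,040 = 573.846 → $570.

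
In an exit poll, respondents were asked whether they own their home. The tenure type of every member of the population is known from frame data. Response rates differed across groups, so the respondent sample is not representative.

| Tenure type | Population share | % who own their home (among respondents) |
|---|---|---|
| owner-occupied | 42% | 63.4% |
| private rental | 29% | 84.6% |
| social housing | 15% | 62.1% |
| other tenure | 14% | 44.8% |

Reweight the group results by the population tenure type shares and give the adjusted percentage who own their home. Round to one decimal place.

Weight each group's respondent value by its population share:
  owner-occupied: 0.42 × 63.4 = 26.628
  private rental: 0.29 × 84.6 = 24.534
  social housing: 0.15 × 62.1 = 9.315
  other tenure: 0.14 × 44.8 = 6.272
Post-stratified estimate = 66.749 → 66.7%.

66.7%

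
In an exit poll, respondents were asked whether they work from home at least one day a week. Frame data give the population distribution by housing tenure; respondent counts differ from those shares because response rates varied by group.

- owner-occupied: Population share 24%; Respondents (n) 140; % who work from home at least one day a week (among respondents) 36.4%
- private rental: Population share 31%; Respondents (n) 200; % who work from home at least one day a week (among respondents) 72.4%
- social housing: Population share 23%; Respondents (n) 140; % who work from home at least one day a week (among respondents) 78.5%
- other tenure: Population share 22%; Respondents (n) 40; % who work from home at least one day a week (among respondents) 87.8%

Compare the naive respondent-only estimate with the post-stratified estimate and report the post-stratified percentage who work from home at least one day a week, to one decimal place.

Unadjusted (pooled respondent) estimate weights by respondent counts:
  (140/520)×36.4 + (200/520)×72.4 + (140/520)×78.5 + (40/520)×87.8 = 65.5346%
Reweighting by population housing tenure shares:
  0.24×36.4 + 0.31×72.4 + 0.23×78.5 + 0.22×87.8 = 68.551%

68.6%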